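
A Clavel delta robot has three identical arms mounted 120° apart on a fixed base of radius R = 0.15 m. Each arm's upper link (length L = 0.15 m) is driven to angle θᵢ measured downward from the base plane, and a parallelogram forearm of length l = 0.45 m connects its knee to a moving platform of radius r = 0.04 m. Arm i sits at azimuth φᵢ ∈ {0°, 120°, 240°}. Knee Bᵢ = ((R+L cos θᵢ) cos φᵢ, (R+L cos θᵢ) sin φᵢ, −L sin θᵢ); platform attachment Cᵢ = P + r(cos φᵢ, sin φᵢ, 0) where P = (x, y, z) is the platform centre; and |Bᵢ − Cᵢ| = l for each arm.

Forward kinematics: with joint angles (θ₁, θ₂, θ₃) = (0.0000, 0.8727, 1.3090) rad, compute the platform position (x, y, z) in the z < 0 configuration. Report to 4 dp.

φ1=0.0°: virtual centre (0.2600, 0.0000, 0.0000), radius l
φ2=120.0°: virtual centre (-0.1032, 0.1788, -0.1149), radius l
S3 = (0.1488·cos240.0°, 0.1488·sin240.0°, -0.1449) = (-0.0744, -0.1289, -0.1449)
subtract pairs → two planes through P
[-0.7264 0.3575 -0.2298]·P = -0.0118;  [-0.6688 -0.2578 -0.2898]·P = -0.0245
Cramer: x(z) = 0.0276-0.3819z;  y(z) = 0.0232-0.1332z
quadratic in z: (1.1636)z²+(0.1713)z+(-0.1480)=0, √Δ=0.8474 → z ∈ {-0.4377, 0.2905}; z = -0.4377 (taking z<0)
x = 0.1948, y = 0.0815

(0.1948, 0.0815, -0.4377)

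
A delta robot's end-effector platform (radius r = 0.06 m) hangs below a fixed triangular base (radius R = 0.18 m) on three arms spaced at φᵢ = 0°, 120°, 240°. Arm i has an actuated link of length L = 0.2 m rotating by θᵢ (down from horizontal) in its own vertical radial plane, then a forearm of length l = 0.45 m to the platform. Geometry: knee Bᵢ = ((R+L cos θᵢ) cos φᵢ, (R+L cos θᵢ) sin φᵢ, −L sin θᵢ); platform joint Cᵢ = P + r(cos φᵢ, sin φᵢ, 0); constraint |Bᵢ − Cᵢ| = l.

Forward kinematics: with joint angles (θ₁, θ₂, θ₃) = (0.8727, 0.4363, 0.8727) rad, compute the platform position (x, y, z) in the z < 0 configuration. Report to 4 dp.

φ1=0.0°: virtual centre (0.2486, 0.0000, -0.1532), radius l
φ2=120.0°: virtual centre (-0.1506, 0.2609, -0.0845), radius l
O3 = (0.2486·cos240.0°, 0.2486·sin240.0°, -0.1532) = (-0.1243, -0.2153, -0.1532)
eliminate P² terms by subtracting sphere 1 from 2 and 3
linear system: -0.7984x+0.5218y = 0.0127−0.1374z; -0.7457x+-0.4305y = 0.0000−0.0000z
det = 0.7328;  x = -0.0074+0.0807z,  y = 0.0129+-0.1398z
into |P−O₁|² = l²: 1.0261z² + 0.2615z + -0.1133 = 0;  Δ = 0.5335;  z = -0.4834 or 0.2285 → z<0 root = -0.4834
x = -0.0464, y = 0.0804

(-0.0464, 0.0804, -0.4834)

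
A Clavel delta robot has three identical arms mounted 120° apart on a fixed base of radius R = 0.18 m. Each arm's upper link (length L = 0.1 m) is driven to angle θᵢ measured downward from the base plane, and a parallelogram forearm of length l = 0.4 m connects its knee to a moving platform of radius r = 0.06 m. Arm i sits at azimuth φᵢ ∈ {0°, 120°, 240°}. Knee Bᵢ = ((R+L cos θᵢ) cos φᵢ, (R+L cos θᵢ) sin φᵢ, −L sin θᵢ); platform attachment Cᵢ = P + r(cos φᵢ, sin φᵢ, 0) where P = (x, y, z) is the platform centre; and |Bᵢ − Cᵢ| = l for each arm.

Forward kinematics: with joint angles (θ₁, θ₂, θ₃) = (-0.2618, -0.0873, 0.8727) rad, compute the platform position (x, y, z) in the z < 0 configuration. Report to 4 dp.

O1 = (0.2166·cos0.0°, 0.2166·sin0.0°, 0.0259) = (0.2166, 0.0000, 0.0259)
O2 = (0.2196·cos120.0°, 0.2196·sin120.0°, 0.0087) = (-0.1098, 0.1902, 0.0087)
O3 = (0.1843·cos240.0°, 0.1843·sin240.0°, -0.0766) = (-0.0921, -0.1596, -0.0766)
|O₂|²−|O₁|² = 0.0007;  |O₃|²−|O₁|² = -0.0078
plane₁₂: -0.6528x+0.3804y+-0.0343z = 0.0007
det = 0.4432;  x = 0.0061+-0.2006z,  y = 0.0124+-0.2541z
into |P−O₁|² = l²: 1.1048z² + 0.0264z + -0.1149 = 0;  Δ = 0.5084;  z = -0.3346 or 0.3108 → z<0 root = -0.3346
x = 0.0733, y = 0.0975

(0.0733, 0.0975, -0.3346)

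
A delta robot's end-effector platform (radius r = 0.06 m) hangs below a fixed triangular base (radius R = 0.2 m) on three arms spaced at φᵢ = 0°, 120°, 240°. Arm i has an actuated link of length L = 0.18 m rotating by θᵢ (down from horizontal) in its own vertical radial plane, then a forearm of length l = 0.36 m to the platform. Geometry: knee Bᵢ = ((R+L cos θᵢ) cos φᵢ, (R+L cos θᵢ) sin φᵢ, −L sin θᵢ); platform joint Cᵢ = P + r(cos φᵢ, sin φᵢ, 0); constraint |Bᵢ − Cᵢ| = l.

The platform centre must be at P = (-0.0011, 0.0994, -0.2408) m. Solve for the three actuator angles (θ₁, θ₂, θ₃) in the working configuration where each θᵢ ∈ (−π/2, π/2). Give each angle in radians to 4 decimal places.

θ₁ = 0.4361, θ₂ = -0.1747, θ₃ = 0.8726

rotate P by −φ1: (-0.0011, 0.0994, -0.2408)
  e−x'=0.1411;  (l²−L²−(e−x')²−y'²−z²)/2L = 0.0262
  √(A²+B²)=0.2791;  θ1 = -1.0408+1.4768 ≈ 0.4361
arm 2 (φ=120.0°): x'=0.0866, y'=-0.0487
  A cos θ + B sin θ = C:  0.0534·cos θ + -0.2408·sin θ = 0.0944
  √(A²+B²)=0.2466;  θ2 = -1.3527+1.1780 ≈ -0.1747
φ3=240.0° → target in arm frame (-0.0855, -0.0507)
  e−x'=0.2255;  (l²−L²−(e−x')²−y'²−z²)/2L = -0.0395
  √(A²+B²)=0.3299;  θ3 = -0.8181+1.6908 ≈ 0.8726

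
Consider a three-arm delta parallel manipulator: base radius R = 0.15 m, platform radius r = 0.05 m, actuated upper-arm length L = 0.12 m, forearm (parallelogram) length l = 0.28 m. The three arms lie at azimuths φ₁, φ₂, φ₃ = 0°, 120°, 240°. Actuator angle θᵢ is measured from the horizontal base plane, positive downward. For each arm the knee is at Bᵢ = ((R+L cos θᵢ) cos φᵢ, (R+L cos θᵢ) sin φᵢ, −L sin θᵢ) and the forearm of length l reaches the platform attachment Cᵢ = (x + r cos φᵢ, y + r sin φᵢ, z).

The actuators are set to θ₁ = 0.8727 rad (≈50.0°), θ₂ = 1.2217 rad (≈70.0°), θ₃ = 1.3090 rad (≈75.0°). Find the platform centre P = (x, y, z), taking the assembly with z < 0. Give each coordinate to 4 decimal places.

arm 1 at φ=0.0°: ρ1 = 0.1771;  centre 1 = (0.1771, 0.0000, -0.0919)
φ2=120.0°: virtual centre (-0.0705, 0.1221, -0.1128), radius l
arm 3 at φ=240.0°: ρ3 = 0.1311;  centre 3 = (-0.0655, -0.1135, -0.1159)
eliminate P² terms by subtracting sphere 1 from 2 and 3
linear system: -0.4953x+0.2443y = -0.0072−-0.0417z; -0.4853x+-0.2270y = -0.0092−-0.0480z
Cramer: x(z) = 0.0168-0.0917z;  y(z) = 0.0046-0.0153z
quadratic in z: (1.0086)z²+(0.2131)z+(-0.0442)=0, √Δ=0.4732 → z ∈ {-0.3402, 0.1289}; z = -0.3402 (taking z<0)
x = 0.0480, y = 0.0098

(0.0480, 0.0098, -0.3402)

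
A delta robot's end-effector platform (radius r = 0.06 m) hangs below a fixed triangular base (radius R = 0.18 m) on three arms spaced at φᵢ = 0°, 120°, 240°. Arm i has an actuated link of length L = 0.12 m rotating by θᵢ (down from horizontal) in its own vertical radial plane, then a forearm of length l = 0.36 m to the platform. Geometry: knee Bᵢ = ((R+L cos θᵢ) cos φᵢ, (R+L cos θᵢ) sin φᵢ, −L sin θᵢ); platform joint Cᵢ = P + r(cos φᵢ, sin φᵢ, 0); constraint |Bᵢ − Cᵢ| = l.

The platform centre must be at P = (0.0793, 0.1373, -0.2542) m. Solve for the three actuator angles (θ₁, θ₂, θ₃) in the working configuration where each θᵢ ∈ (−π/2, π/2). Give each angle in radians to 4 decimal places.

arm 1 (φ=0.0°): x'=0.0793, y'=0.1373
  A cos θ + B sin θ = C:  0.0407·cos θ + -0.2542·sin θ = 0.1253
  θ1 = atan2(B,A) + arccos(C/0.2574) = -0.3496
arm 2 (φ=120.0°): x'=0.0793, y'=-0.1373
  A cos θ + B sin θ = C:  0.0407·cos θ + -0.2542·sin θ = 0.1253
  √(A²+B²)=0.2574;  θ2 = -1.4119+1.0626 ≈ -0.3492
rotate P by −φ3: (-0.1586, 0.0000, -0.2542)
  A=0.2786, B=-0.2542, C=(l²−L²−A²−y'²−z²)/(2L)=-0.1125
  √(A²+B²)=0.3771;  θ3 = -0.7397+1.8739 ≈ 1.1341

θ₁ = -0.3496, θ₂ = -0.3492, θ₃ = 1.1341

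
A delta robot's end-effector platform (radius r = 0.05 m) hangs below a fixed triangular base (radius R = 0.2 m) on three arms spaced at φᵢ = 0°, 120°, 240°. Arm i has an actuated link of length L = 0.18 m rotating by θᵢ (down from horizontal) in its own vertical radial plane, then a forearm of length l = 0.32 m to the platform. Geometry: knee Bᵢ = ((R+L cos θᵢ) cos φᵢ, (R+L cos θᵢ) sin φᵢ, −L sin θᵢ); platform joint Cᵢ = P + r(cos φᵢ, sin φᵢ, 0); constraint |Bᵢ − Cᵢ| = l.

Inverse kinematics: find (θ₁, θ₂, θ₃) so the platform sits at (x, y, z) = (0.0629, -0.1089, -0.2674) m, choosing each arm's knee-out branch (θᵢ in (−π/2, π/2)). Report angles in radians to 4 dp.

rotate P by −φ1: (0.0629, -0.1089, -0.2674)
  A=0.0871, B=-0.2674, C=(l²−L²−A²−y'²−z²)/(2L)=-0.0582
  √(A²+B²)=0.2812;  θ1 = -1.2559+1.7792 ≈ 0.5233
arm 2 (φ=120.0°): x'=-0.1258, y'=0.0000
  A cos θ + B sin θ = C:  0.2758·cos θ + -0.2674·sin θ = -0.2154
  θ2 = atan2(B,A) + arccos(C/0.3841) = 1.3961
arm 3 (φ=240.0°): x'=0.0629, y'=0.1089
  A=0.0871, B=-0.2674, C=(l²−L²−A²−y'²−z²)/(2L)=-0.0582
  √(A²+B²)=0.2812;  θ3 = -1.2558+1.7793 ≈ 0.5236

θ₁ = 0.5233, θ₂ = 1.3961, θ₃ = 0.5236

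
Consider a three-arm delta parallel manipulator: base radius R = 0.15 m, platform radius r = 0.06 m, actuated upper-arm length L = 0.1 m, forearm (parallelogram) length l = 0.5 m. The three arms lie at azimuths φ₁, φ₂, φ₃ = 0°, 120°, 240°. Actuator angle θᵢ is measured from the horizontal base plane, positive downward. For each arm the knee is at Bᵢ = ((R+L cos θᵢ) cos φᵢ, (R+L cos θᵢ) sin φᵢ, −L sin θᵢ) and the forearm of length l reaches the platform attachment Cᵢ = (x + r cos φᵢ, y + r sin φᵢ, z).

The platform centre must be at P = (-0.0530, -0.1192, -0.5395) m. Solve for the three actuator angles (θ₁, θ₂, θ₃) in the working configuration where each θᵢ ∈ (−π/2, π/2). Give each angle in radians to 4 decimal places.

θ₁ = 1.1347, θ₂ = 1.2218, θ₃ = 0.4366

rotate P by −φ1: (-0.0530, -0.1192, -0.5395)
  A cos θ + B sin θ = C:  0.1430·cos θ + -0.5395·sin θ = -0.4286
  γ=atan2(-0.5395,0.1430)=-1.3117;  ψ=arccos(-0.7679)=2.4464;  θ1=γ+ψ≈1.1347
arm 2 (φ=120.0°): x'=-0.0767, y'=0.1055
  A cos θ + B sin θ = C:  0.1667·cos θ + -0.5395·sin θ = -0.4499
  √(A²+B²)=0.5647;  θ2 = -1.2711+2.4928 ≈ 1.2218
arm 3 (φ=240.0°): x'=0.1297, y'=0.0137
  e−x'=-0.0397;  (l²−L²−(e−x')²−y'²−z²)/2L = -0.2641
  θ3 = atan2(B,A) + arccos(C/0.5410) = 0.4366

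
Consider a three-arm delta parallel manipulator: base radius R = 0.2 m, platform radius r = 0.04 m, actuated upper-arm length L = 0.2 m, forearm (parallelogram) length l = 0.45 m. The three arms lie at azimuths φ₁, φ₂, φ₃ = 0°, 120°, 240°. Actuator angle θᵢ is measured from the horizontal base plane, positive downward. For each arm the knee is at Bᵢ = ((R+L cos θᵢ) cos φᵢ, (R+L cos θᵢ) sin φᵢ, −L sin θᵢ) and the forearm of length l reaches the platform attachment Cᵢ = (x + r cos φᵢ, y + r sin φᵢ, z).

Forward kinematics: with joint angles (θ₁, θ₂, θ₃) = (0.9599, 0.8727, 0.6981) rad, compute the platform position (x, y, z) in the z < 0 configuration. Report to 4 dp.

arm 1 at φ=0.0°: e+L cos θ1 = 0.2747;  O1 = (0.2747, 0.0000, -0.1638)
φ2=120.0°: virtual centre (-0.1443, 0.2499, -0.1532), radius l
φ3=240.0°: virtual centre (-0.1566, -0.2713, -0.1286), radius l
|O₂|²−|O₁|² = 0.0044;  |O₃|²−|O₁|² = 0.0123
linear system: -0.8380x+0.4998y = 0.0044−0.0212z; -0.8627x+-0.5425y = 0.0123−0.0705z
det = 0.8858;  x = -0.0097+0.0528z,  y = -0.0073+0.0461z
quadratic in z: (1.0049)z²+(0.2969)z+(-0.0947)=0, √Δ=0.6848 → z ∈ {-0.4885, 0.1930}; z = -0.4885 (taking z<0)
x = -0.0355, y = -0.0298

(-0.0355, -0.0298, -0.4885)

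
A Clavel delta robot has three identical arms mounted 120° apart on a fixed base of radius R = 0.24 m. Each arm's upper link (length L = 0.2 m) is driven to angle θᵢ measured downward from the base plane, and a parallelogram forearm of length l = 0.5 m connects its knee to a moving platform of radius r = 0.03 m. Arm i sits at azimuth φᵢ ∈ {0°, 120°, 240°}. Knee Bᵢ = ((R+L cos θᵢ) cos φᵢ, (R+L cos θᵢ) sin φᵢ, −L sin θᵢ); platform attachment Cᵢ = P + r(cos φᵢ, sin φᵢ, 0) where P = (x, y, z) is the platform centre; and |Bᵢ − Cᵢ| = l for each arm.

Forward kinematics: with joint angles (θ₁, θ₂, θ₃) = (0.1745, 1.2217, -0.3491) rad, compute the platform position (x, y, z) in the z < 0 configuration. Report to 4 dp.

O1 = (0.4070·cos0.0°, 0.4070·sin0.0°, -0.0347) = (0.4070, 0.0000, -0.0347)
O2 = (0.2784·cos120.0°, 0.2784·sin120.0°, -0.1879) = (-0.1392, 0.2411, -0.1879)
φ3=240.0°: virtual centre (-0.1990, -0.3446, 0.0684), radius l
subtract pairs → two planes through P
[-1.0923 0.4822 -0.3064]·P = -0.0540;  [-1.2119 -0.6892 0.2063]·P = -0.0038
det = 1.3373;  x = 0.0292+-0.0836z,  y = -0.0458+0.4462z
quadratic in z: (1.2061)z²+(0.0917)z+(-0.1040)=0, √Δ=0.7142 → z ∈ {-0.3341, 0.2581}; z = -0.3341 (taking z<0)
x = 0.0571, y = -0.1949

(0.0571, -0.1949, -0.3341)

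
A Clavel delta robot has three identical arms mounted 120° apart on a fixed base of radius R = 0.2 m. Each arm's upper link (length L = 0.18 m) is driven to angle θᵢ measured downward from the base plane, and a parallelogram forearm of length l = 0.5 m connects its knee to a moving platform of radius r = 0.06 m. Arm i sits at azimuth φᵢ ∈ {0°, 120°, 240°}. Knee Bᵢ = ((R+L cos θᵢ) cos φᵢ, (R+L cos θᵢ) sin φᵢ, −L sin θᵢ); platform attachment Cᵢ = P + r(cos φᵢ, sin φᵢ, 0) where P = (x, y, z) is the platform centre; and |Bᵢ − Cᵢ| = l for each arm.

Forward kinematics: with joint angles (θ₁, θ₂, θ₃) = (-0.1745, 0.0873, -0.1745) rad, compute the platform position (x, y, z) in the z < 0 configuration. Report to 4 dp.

arm 1 at φ=0.0°: (R−r)+L cos θ1 = 0.3173;  centre 1 = (0.3173, 0.0000, 0.0313)
centre 2 = (0.3193·cos120.0°, 0.3193·sin120.0°, -0.0157) = (-0.1597, 0.2765, -0.0157)
arm 3 at φ=240.0°: (R−r)+L cos θ3 = 0.3173;  centre 3 = (-0.1586, -0.2748, 0.0313)
subtract pairs → two planes through P
[-0.9538 0.5531 -0.0939]·P = 0.0006;  [-0.9518 -0.5495 0.0000]·P = 0.0000
det = 1.0506;  x = -0.0003+-0.0491z,  y = 0.0005+0.0851z
into |P−centre ₁|² = l²: 1.0096z² + -0.0312z + -0.1482 = 0;  Δ = 0.5994;  z = -0.3679 or 0.3989 → z<0 root = -0.3679
x = 0.0178, y = -0.0308

(0.0178, -0.0308, -0.3679)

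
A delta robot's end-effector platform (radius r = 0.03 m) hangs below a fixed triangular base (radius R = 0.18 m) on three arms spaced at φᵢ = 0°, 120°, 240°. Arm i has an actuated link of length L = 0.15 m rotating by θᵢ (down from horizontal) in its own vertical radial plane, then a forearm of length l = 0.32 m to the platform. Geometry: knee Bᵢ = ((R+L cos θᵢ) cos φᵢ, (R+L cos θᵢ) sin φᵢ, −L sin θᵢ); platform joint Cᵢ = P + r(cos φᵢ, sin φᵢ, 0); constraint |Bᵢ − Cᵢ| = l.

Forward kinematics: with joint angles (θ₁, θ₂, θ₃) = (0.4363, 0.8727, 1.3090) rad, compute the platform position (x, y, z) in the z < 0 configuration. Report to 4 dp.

S1 = (0.2859·cos0.0°, 0.2859·sin0.0°, -0.0634) = (0.2859, 0.0000, -0.0634)
φ2=120.0°: virtual centre (-0.1232, 0.2134, -0.1149), radius l
arm 3 at φ=240.0°: (R−r)+L cos θ3 = 0.1888;  S3 = (-0.0944, -0.1635, -0.1449)
|S₂|²−|S₁|² = -0.0119;  |S₃|²−|S₁|² = -0.0291
[-0.8183 0.4268 -0.1030]·P = -0.0119;  [-0.7607 -0.3271 -0.1630]·P = -0.0291
det = 0.5923;  x = 0.0275+-0.1744z,  y = 0.0250+-0.0929z
sphere 1 gives Az²+Bz+C=0 with A=1.0390, B=0.2122, C=-0.0310;  B²−4AC=0.1738;  roots -0.3028, 0.0985;  negative root z = -0.3028
x = 0.0803, y = 0.0531

(0.0803, 0.0531, -0.3028)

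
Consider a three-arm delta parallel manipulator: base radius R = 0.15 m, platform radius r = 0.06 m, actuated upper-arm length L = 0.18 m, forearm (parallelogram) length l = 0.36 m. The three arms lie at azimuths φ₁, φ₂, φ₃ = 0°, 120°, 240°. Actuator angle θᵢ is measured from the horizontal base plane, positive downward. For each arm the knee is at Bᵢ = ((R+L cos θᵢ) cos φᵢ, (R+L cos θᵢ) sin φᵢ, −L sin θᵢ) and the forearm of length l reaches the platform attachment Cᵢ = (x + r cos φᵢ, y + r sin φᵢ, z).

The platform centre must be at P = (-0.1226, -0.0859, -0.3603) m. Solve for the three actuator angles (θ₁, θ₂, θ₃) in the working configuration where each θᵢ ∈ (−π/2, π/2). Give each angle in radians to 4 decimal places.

φ1=0.0° → target in arm frame (-0.1226, -0.0859)
  A=0.2126, B=-0.3603, C=(l²−L²−A²−y'²−z²)/(2L)=-0.2366
  θ1 = atan2(B,A) + arccos(C/0.4183) = 1.1343
arm 2 (φ=120.0°): x'=-0.0131, y'=0.1491
  A cos θ + B sin θ = C:  0.1031·cos θ + -0.3603·sin θ = -0.1819
  √(A²+B²)=0.3748;  θ2 = -1.2921+2.0776 ≈ 0.7855
φ3=240.0° → target in arm frame (0.1357, -0.0632)
  e−x'=-0.0457;  (l²−L²−(e−x')²−y'²−z²)/2L = -0.1075
  γ=atan2(-0.3603,-0.0457)=-1.6969;  ψ=arccos(-0.2960)=1.8713;  θ3=γ+ψ≈0.1744

θ₁ = 1.1343, θ₂ = 0.7855, θ₃ = 0.1744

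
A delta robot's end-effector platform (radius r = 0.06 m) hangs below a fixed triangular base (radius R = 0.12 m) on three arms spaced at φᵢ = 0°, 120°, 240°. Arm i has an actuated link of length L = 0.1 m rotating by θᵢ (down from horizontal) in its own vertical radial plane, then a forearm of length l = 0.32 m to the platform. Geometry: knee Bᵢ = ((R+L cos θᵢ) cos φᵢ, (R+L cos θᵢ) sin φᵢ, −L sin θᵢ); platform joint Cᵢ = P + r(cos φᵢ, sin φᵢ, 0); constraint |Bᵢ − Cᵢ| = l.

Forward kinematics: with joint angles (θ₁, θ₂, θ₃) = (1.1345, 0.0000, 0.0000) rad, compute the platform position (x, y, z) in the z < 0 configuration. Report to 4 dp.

(-0.1572, 0.0000, -0.2779)

φ1=0.0°: virtual centre (0.1023, 0.0000, -0.0906), radius l
φ2=120.0°: virtual centre (-0.0800, 0.1386, 0.0000), radius l
φ3=240.0°: virtual centre (-0.0800, -0.1386, 0.0000), radius l
|centre ₂|²−|centre ₁|² = 0.0069;  |centre ₃|²−|centre ₁|² = 0.0069
[-0.3645 0.2771 0.1813]·P = 0.0069;  [-0.3645 -0.2771 0.1813]·P = 0.0069
Cramer: x(z) = -0.0190+0.4973z;  y(z) = 0.0000-0.0000z
sphere 1 gives Az²+Bz+C=0 with A=1.2473, B=0.0607, C=-0.0795;  B²−4AC=0.4002;  roots -0.2779, 0.2293;  negative root z = -0.2779
x = -0.1572, y = 0.0000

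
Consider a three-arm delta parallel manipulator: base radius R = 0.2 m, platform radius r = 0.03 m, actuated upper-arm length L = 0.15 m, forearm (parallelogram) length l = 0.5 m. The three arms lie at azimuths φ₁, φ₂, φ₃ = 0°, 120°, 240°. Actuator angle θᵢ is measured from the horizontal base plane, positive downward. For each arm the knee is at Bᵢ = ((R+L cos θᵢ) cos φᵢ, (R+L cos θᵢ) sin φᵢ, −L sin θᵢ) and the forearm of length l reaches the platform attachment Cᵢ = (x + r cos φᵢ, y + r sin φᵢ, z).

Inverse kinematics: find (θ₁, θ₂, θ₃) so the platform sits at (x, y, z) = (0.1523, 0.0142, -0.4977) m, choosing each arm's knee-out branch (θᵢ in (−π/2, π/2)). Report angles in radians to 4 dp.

φ1=0.0° → target in arm frame (0.1523, 0.0142)
  e−x'=0.0177;  (l²−L²−(e−x')²−y'²−z²)/2L = -0.0691
  θ1 = atan2(B,A) + arccos(C/0.4980) = 0.1747
rotate P by −φ2: (-0.0639, -0.1390, -0.4977)
  A cos θ + B sin θ = C:  0.2339·cos θ + -0.4977·sin θ = -0.3140
  √(A²+B²)=0.5499;  θ2 = -1.1315+2.1786 ≈ 1.0471
arm 3 (φ=240.0°): x'=-0.0884, y'=0.1248
  A=0.2584, B=-0.4977, C=(l²−L²−A²−y'²−z²)/(2L)=-0.3419
  θ3 = atan2(B,A) + arccos(C/0.5608) = 1.1346

θ₁ = 0.1747, θ₂ = 1.0471, θ₃ = 1.1346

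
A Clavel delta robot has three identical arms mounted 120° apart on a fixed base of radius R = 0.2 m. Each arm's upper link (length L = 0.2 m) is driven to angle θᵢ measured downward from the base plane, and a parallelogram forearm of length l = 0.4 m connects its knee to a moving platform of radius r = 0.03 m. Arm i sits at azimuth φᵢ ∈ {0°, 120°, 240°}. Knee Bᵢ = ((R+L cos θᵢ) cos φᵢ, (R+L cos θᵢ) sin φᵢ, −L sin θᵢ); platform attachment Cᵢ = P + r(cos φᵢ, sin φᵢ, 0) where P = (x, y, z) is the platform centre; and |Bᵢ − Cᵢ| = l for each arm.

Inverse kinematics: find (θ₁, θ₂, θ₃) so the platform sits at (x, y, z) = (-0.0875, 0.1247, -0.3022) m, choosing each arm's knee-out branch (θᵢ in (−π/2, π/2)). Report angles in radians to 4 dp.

φ1=0.0° → target in arm frame (-0.0875, 0.1247)
  A cos θ + B sin θ = C:  0.2575·cos θ + -0.3022·sin θ = -0.1330
  √(A²+B²)=0.3970;  θ1 = -0.8651+1.9123 ≈ 1.0472
arm 2 (φ=120.0°): x'=0.1517, y'=0.0134
  A=0.0183, B=-0.3022, C=(l²−L²−A²−y'²−z²)/(2L)=0.0704
  √(A²+B²)=0.3028;  θ2 = -1.5105+1.3361 ≈ -0.1744
rotate P by −φ3: (-0.0642, -0.1381, -0.3022)
  e−x'=0.2342;  (l²−L²−(e−x')²−y'²−z²)/2L = -0.1132
  √(A²+B²)=0.3824;  θ3 = -0.9114+1.8713 ≈ 0.9599

θ₁ = 1.0472, θ₂ = -0.1744, θ₃ = 0.9599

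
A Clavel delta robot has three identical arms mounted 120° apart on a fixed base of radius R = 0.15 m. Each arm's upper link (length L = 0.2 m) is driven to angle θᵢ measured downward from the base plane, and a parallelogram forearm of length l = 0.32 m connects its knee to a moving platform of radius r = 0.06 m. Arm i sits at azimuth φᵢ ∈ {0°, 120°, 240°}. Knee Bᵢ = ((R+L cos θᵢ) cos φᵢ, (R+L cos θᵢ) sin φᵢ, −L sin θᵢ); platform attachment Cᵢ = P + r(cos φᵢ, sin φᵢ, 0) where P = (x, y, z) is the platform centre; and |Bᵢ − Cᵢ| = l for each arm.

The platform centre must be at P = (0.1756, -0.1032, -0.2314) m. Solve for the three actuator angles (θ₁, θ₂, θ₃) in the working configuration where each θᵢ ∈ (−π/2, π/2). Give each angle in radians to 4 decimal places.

arm 1 (φ=0.0°): x'=0.1756, y'=-0.1032
  e−x'=-0.0856;  (l²−L²−(e−x')²−y'²−z²)/2L = -0.0228
  √(A²+B²)=0.2467;  θ1 = -1.9251+1.6634 ≈ -0.2617
arm 2 (φ=120.0°): x'=-0.1772, y'=-0.1005
  A=0.2672, B=-0.2314, C=(l²−L²−A²−y'²−z²)/(2L)=-0.1816
  √(A²+B²)=0.3535;  θ2 = -0.7138+2.1103 ≈ 1.3965
rotate P by −φ3: (0.0016, 0.2037, -0.2314)
  A=0.0884, B=-0.2314, C=(l²−L²−A²−y'²−z²)/(2L)=-0.1011
  γ=atan2(-0.2314,0.0884)=-1.2058;  ψ=arccos(-0.4082)=1.9913;  θ3=γ+ψ≈0.7855

θ₁ = -0.2617, θ₂ = 1.3965, θ₃ = 0.7855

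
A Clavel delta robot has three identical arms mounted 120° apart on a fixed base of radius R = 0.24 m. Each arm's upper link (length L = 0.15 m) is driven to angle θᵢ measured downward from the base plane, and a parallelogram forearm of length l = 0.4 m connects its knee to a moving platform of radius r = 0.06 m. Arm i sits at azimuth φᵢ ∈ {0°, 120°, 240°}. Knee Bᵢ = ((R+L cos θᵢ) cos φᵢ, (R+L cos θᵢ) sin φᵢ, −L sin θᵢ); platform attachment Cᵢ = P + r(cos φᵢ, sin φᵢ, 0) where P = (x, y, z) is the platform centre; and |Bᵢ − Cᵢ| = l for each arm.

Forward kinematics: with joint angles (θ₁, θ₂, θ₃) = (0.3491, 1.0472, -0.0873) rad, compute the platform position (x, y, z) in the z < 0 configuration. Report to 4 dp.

(0.0232, -0.1113, -0.2942)

centre 1 = (0.3210·cos0.0°, 0.3210·sin0.0°, -0.0513) = (0.3210, 0.0000, -0.0513)
φ2=120.0°: virtual centre (-0.1275, 0.2208, -0.1299), radius l
arm 3 at φ=240.0°: ρ3 = 0.3294;  centre 3 = (-0.1647, -0.2853, 0.0131)
subtract pairs → two planes through P
linear system: -0.8969x+0.4417y = -0.0237−-0.1572z; -0.9713x+-0.5706y = 0.0031−0.1288z
Cramer: x(z) = 0.0130-0.0349z;  y(z) = -0.0274+0.2851z
into |P−centre ₁|² = l²: 1.0825z² + 0.1085z + -0.0618 = 0;  Δ = 0.2792;  z = -0.2942 or 0.1940 → z<0 root = -0.2942
x = 0.0232, y = -0.1113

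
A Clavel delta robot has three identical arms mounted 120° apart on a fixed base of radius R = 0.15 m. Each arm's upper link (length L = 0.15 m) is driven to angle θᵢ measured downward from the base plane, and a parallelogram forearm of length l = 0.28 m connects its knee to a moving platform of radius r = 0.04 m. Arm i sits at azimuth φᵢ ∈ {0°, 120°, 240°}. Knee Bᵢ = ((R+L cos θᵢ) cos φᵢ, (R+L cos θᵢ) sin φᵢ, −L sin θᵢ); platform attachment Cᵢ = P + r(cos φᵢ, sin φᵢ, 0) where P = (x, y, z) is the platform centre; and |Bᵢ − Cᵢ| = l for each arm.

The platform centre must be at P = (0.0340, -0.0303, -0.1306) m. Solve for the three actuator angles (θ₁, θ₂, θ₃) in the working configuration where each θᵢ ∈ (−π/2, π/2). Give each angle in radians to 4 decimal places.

θ₁ = -0.2614, θ₂ = 0.6114, θ₃ = 0.0872

φ1=0.0° → target in arm frame (0.0340, -0.0303)
  e−x'=0.0760;  (l²−L²−(e−x')²−y'²−z²)/2L = 0.1072
  γ=atan2(-0.1306,0.0760)=-1.0438;  ψ=arccos(0.7092)=0.7824;  θ1=γ+ψ≈-0.2614
φ2=120.0° → target in arm frame (-0.0432, -0.0143)
  A cos θ + B sin θ = C:  0.1532·cos θ + -0.1306·sin θ = 0.0505
  θ2 = atan2(B,A) + arccos(C/0.2013) = 0.6114
rotate P by −φ3: (0.0092, 0.0446, -0.1306)
  A cos θ + B sin θ = C:  0.1008·cos θ + -0.1306·sin θ = 0.0890
  θ3 = atan2(B,A) + arccos(C/0.1650) = 0.0872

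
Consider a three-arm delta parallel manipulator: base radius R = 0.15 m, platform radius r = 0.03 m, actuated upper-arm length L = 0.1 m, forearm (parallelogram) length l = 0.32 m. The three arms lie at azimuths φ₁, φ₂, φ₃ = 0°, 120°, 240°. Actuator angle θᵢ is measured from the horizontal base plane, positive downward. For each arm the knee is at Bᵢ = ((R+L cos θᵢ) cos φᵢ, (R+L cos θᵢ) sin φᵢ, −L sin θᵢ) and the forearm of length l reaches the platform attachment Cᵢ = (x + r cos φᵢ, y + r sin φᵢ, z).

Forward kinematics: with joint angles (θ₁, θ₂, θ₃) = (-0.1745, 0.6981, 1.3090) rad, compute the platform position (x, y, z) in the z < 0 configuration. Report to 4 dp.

arm 1 at φ=0.0°: e+L cos θ1 = 0.2185;  O1 = (0.2185, 0.0000, 0.0174)
arm 2 at φ=120.0°: e+L cos θ2 = 0.1966;  O2 = (-0.0983, 0.1703, -0.0643)
O3 = (0.1459·cos240.0°, 0.1459·sin240.0°, -0.0966) = (-0.0729, -0.1263, -0.0966)
|O₂|²−|O₁|² = -0.0052;  |O₃|²−|O₁|² = -0.0174
linear system: -0.6336x+0.3405y = -0.0052−-0.1633z; -0.5828x+-0.2527y = -0.0174−-0.2279z
Cramer: x(z) = 0.0202-0.3315z;  y(z) = 0.0223-0.1373z
into |P−O₁|² = l²: 1.1287z² + 0.0906z + -0.0623 = 0;  Δ = 0.2895;  z = -0.2785 or 0.1982 → z<0 root = -0.2785
x = 0.1126, y = 0.0605

(0.1126, 0.0605, -0.2785)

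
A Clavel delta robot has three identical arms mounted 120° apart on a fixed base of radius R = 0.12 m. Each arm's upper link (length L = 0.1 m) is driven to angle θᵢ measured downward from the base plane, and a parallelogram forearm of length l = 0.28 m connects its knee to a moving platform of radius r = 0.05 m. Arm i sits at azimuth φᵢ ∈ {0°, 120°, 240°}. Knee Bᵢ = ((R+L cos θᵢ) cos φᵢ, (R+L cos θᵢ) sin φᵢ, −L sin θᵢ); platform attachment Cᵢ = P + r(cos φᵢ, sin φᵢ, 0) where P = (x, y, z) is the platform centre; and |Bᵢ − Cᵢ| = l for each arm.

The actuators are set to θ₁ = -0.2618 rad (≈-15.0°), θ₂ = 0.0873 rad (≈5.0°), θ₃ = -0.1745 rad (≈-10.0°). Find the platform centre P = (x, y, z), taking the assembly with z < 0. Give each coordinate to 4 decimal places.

O1 = (0.1666·cos0.0°, 0.1666·sin0.0°, 0.0259) = (0.1666, 0.0000, 0.0259)
arm 2 at φ=120.0°: e+L cos θ2 = 0.1696;  O2 = (-0.0848, 0.1469, -0.0087)
φ3=240.0°: virtual centre (-0.0842, -0.1459, 0.0174), radius l
subtract pairs → two planes through P
linear system: -0.5028x+0.2938y = 0.0004−-0.0692z; -0.5017x+-0.2918y = 0.0003−-0.0170z
det = 0.2941;  x = -0.0007+-0.0857z,  y = 0.0003+0.0889z
sphere 1 gives Az²+Bz+C=0 with A=1.0152, B=-0.0230, C=-0.0497;  B²−4AC=0.2026;  roots -0.2103, 0.2330;  negative root z = -0.2103
x = 0.0173, y = -0.0184

(0.0173, -0.0184, -0.2103)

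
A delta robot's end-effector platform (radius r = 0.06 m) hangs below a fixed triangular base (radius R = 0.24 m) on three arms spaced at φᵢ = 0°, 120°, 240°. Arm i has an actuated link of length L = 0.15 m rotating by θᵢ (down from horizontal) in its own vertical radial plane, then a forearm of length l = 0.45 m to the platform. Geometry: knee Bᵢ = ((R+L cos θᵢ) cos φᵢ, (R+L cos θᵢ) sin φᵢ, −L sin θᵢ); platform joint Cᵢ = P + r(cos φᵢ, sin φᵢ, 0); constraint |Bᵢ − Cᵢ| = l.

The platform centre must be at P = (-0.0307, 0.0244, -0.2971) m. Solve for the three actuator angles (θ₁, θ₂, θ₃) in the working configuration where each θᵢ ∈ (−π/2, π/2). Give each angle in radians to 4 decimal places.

θ₁ = 0.1748, θ₂ = -0.3488, θ₃ = 0.0002

rotate P by −φ1: (-0.0307, 0.0244, -0.2971)
  A cos θ + B sin θ = C:  0.2107·cos θ + -0.2971·sin θ = 0.1558
  γ=atan2(-0.2971,0.2107)=-0.9539;  ψ=arccos(0.4278)=1.1288;  θ1=γ+ψ≈0.1748
φ2=120.0° → target in arm frame (0.0365, 0.0144)
  A=0.1435, B=-0.2971, C=(l²−L²−A²−y'²−z²)/(2L)=0.2364
  θ2 = atan2(B,A) + arccos(C/0.3299) = -0.3488
rotate P by −φ3: (-0.0058, -0.0388, -0.2971)
  e−x'=0.1858;  (l²−L²−(e−x')²−y'²−z²)/2L = 0.1857
  √(A²+B²)=0.3504;  θ3 = -1.0120+1.0122 ≈ 0.0002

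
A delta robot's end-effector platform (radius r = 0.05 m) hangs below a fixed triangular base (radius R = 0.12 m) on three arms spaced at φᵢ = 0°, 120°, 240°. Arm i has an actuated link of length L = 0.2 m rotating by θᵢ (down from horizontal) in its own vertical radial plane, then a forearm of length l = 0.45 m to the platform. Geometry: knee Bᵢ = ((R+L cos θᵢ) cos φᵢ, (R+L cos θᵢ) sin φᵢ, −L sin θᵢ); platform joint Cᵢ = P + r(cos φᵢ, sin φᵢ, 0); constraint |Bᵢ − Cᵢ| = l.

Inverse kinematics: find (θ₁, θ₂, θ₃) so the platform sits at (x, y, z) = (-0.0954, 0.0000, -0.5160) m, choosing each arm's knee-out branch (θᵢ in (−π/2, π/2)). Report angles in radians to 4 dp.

arm 1 (φ=0.0°): x'=-0.0954, y'=0.0000
  A=0.1654, B=-0.5160, C=(l²−L²−A²−y'²−z²)/(2L)=-0.3278
  θ1 = atan2(B,A) + arccos(C/0.5419) = 0.9599
φ2=120.0° → target in arm frame (0.0477, 0.0826)
  A cos θ + B sin θ = C:  0.0223·cos θ + -0.5160·sin θ = -0.2777
  γ=atan2(-0.5160,0.0223)=-1.5276;  ψ=arccos(-0.5377)=2.1385;  θ2=γ+ψ≈0.6109
rotate P by −φ3: (0.0477, -0.0826, -0.5160)
  A cos θ + B sin θ = C:  0.0223·cos θ + -0.5160·sin θ = -0.2777
  θ3 = atan2(B,A) + arccos(C/0.5165) = 0.6109

θ₁ = 0.9599, θ₂ = 0.6109, θ₃ = 0.6109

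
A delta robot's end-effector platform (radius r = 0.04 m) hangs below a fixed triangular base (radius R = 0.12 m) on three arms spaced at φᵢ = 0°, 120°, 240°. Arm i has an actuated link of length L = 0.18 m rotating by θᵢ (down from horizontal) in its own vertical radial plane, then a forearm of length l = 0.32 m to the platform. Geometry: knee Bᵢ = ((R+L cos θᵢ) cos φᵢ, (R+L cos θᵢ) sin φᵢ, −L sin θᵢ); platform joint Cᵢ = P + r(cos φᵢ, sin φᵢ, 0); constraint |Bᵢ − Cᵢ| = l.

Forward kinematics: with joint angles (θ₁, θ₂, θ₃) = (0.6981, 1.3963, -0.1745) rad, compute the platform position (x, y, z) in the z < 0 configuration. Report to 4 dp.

(0.0157, -0.2061, -0.2538)

φ1=0.0°: virtual centre (0.2179, 0.0000, -0.1157), radius l
O2 = (0.1113·cos120.0°, 0.1113·sin120.0°, -0.1773) = (-0.0556, 0.0963, -0.1773)
φ3=240.0°: virtual centre (-0.1286, -0.2228, 0.0313), radius l
subtract pairs → two planes through P
[-0.5470 0.1927 -0.1231]·P = -0.0171;  [-0.6930 -0.4456 0.2939]·P = 0.0063
det = 0.3773;  x = 0.0169+0.0047z,  y = -0.0405+0.6523z
quadratic in z: (1.4255)z²+(0.1767)z+(-0.0470)=0, √Δ=0.5470 → z ∈ {-0.2538, 0.1299}; z = -0.2538 (taking z<0)
x = 0.0157, y = -0.2061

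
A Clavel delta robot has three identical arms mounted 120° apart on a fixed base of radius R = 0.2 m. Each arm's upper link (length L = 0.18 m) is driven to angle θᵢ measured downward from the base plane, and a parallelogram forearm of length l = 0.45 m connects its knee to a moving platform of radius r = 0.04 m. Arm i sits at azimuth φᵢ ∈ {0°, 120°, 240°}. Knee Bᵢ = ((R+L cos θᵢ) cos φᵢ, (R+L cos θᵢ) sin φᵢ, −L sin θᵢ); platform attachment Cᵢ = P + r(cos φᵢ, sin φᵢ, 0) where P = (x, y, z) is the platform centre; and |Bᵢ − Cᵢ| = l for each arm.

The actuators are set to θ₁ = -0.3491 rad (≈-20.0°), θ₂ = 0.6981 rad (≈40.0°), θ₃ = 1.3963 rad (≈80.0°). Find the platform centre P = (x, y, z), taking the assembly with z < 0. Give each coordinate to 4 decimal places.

φ1=0.0°: virtual centre (0.3291, 0.0000, 0.0616), radius l
φ2=120.0°: virtual centre (-0.1489, 0.2580, -0.1157), radius l
arm 3 at φ=240.0°: (R−r)+L cos θ3 = 0.1913;  O3 = (-0.0956, -0.1656, -0.1773)
|O₂|²−|O₁|² = -0.0100;  |O₃|²−|O₁|² = -0.0441
linear system: -0.9562x+0.5160y = -0.0100−-0.3545z; -0.8495x+-0.3313y = -0.0441−-0.4777z
Cramer: x(z) = 0.0345-0.4819z;  y(z) = 0.0446-0.2060z
sphere 1 gives Az²+Bz+C=0 with A=1.2747, B=0.1424, C=-0.1099;  B²−4AC=0.5808;  roots -0.3548, 0.2431;  negative root z = -0.3548
x = 0.2055, y = 0.1177

(0.2055, 0.1177, -0.3548)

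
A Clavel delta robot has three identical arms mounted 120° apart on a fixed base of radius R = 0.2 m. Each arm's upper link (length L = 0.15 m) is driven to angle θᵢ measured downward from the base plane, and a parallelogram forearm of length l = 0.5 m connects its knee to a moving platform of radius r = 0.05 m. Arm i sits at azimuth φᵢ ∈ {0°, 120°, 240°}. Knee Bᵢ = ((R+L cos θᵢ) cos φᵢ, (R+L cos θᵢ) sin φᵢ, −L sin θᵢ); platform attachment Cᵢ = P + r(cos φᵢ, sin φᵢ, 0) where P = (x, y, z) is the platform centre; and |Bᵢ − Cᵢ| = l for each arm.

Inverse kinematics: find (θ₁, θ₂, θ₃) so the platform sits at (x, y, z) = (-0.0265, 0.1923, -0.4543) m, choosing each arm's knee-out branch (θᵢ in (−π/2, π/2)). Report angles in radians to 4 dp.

θ₁ = 0.6980, θ₂ = -0.1745, θ₃ = 1.1344

rotate P by −φ1: (-0.0265, 0.1923, -0.4543)
  A cos θ + B sin θ = C:  0.1765·cos θ + -0.4543·sin θ = -0.1567
  √(A²+B²)=0.4874;  θ1 = -1.2002+1.8982 ≈ 0.6980
arm 2 (φ=120.0°): x'=0.1798, y'=-0.0732
  A=-0.0298, B=-0.4543, C=(l²−L²−A²−y'²−z²)/(2L)=0.0496
  θ2 = atan2(B,A) + arccos(C/0.4553) = -0.1745
rotate P by −φ3: (-0.1533, -0.1191, -0.4543)
  A=0.3033, B=-0.4543, C=(l²−L²−A²−y'²−z²)/(2L)=-0.2835
  γ=atan2(-0.4543,0.3033)=-0.9822;  ψ=arccos(-0.5190)=2.1165;  θ3=γ+ψ≈1.1344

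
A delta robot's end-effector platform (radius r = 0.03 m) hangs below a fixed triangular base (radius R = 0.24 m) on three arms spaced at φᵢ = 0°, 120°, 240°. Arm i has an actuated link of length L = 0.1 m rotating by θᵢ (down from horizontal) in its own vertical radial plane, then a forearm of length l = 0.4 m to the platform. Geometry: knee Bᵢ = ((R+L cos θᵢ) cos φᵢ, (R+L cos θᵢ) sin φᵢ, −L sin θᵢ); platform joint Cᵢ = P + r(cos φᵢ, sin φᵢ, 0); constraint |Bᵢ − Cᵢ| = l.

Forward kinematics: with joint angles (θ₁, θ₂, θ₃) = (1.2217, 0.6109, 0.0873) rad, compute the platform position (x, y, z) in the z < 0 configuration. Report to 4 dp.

arm 1 at φ=0.0°: ρ1 = 0.2442;  centre 1 = (0.2442, 0.0000, -0.0940)
centre 2 = (0.2919·cos120.0°, 0.2919·sin120.0°, -0.0574) = (-0.1460, 0.2528, -0.0574)
centre 3 = (0.3096·cos240.0°, 0.3096·sin240.0°, -0.0087) = (-0.1548, -0.2681, -0.0087)
subtract pairs → two planes through P
plane₁₂: -0.7803x+0.5056y+0.0732z = 0.0200
Cramer: x(z) = -0.0300+0.1526z;  y(z) = -0.0066+0.0908z
quadratic in z: (1.0315)z²+(0.1030)z+(-0.0760)=0, √Δ=0.5692 → z ∈ {-0.3258, 0.2260}; z = -0.3258 (taking z<0)
x = -0.0797, y = -0.0362

(-0.0797, -0.0362, -0.3258)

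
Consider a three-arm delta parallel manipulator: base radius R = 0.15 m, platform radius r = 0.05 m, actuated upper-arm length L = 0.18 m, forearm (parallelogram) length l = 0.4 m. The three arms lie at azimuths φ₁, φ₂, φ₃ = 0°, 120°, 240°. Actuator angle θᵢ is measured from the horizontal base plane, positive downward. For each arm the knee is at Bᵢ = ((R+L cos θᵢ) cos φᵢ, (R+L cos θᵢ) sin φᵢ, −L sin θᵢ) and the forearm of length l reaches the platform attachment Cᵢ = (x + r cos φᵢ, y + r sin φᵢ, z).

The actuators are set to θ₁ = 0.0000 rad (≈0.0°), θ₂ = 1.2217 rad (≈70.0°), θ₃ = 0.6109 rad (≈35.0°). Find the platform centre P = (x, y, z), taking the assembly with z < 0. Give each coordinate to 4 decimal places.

O1 = (0.2800·cos0.0°, 0.2800·sin0.0°, 0.0000) = (0.2800, 0.0000, 0.0000)
φ2=120.0°: virtual centre (-0.0808, 0.1399, -0.1691), radius l
φ3=240.0°: virtual centre (-0.1237, -0.2143, -0.1032), radius l
eliminate P² terms by subtracting sphere 1 from 2 and 3
linear system: -0.7216x+0.2798y = -0.0237−-0.3383z; -0.8074x+-0.4286y = -0.0065−-0.2065z
det = 0.5352;  x = 0.0224+-0.3789z,  y = -0.0270+0.2320z
sphere 1 gives Az²+Bz+C=0 with A=1.1973, B=0.1827, C=-0.0929;  B²−4AC=0.4783;  roots -0.3651, 0.2125;  negative root z = -0.3651
x = 0.1607, y = -0.1116

(0.1607, -0.1116, -0.3651)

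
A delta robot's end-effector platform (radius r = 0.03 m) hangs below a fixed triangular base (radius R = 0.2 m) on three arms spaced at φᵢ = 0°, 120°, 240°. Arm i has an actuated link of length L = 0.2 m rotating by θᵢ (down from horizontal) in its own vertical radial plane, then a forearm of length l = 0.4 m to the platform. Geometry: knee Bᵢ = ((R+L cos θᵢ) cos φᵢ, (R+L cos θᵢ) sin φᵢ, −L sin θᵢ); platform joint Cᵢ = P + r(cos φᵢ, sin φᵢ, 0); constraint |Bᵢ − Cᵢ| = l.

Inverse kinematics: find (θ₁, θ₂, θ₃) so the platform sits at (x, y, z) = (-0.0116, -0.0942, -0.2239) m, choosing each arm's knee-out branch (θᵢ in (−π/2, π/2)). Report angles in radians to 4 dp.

θ₁ = 0.4360, θ₂ = 0.7853, θ₃ = -0.3488

rotate P by −φ1: (-0.0116, -0.0942, -0.2239)
  A cos θ + B sin θ = C:  0.1816·cos θ + -0.2239·sin θ = 0.0700
  γ=atan2(-0.2239,0.1816)=-0.8893;  ψ=arccos(0.2430)=1.3254;  θ1=γ+ψ≈0.4360
rotate P by −φ2: (-0.0758, 0.0571, -0.2239)
  A cos θ + B sin θ = C:  0.2458·cos θ + -0.2239·sin θ = 0.0155
  √(A²+B²)=0.3325;  θ2 = -0.7388+1.5242 ≈ 0.7853
φ3=240.0° → target in arm frame (0.0874, 0.0371)
  A=0.0826, B=-0.2239, C=(l²−L²−A²−y'²−z²)/(2L)=0.1542
  γ=atan2(-0.2239,0.0826)=-1.2173;  ψ=arccos(0.6460)=0.8685;  θ3=γ+ψ≈-0.3488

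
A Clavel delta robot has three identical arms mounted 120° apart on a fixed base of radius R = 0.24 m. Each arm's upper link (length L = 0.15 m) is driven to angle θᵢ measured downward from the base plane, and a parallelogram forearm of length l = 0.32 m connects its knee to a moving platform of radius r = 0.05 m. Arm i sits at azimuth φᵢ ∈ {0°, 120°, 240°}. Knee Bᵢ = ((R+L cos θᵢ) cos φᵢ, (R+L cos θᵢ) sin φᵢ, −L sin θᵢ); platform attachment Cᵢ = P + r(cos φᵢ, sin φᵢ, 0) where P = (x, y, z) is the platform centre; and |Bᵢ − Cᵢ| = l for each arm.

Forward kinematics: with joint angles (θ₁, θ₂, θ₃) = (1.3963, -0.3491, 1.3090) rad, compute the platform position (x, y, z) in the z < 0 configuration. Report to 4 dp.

(-0.0776, 0.1142, -0.2036)

arm 1 at φ=0.0°: ρ1 = 0.2160;  O1 = (0.2160, 0.0000, -0.1477)
φ2=120.0°: virtual centre (-0.1655, 0.2866, 0.0513), radius l
φ3=240.0°: virtual centre (-0.1144, -0.1982, -0.1449), radius l
subtract pairs → two planes through P
plane₁₂: -0.7630x+0.5732y+0.3981z = 0.0437
Cramer: x(z) = -0.0295+0.2363z;  y(z) = 0.0369-0.3798z
quadratic in z: (1.2001)z²+(0.1513)z+(-0.0189)=0, √Δ=0.3373 → z ∈ {-0.2036, 0.0775}; z = -0.2036 (taking z<0)
x = -0.0776, y = 0.1142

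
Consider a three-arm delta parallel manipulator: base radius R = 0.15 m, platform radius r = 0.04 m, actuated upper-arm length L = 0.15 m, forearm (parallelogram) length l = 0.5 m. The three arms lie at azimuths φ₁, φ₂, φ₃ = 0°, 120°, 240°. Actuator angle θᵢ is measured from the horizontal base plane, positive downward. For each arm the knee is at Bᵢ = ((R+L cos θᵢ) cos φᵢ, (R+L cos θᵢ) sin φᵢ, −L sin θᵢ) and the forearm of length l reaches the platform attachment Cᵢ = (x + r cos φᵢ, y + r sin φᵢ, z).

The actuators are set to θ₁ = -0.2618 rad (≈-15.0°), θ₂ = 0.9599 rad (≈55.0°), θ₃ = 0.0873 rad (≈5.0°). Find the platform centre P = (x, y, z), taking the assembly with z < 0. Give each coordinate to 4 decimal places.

O1 = (0.2549·cos0.0°, 0.2549·sin0.0°, 0.0388) = (0.2549, 0.0000, 0.0388)
arm 2 at φ=120.0°: (R−r)+L cos θ2 = 0.1960;  O2 = (-0.0980, 0.1698, -0.1229)
O3 = (0.2594·cos240.0°, 0.2594·sin240.0°, -0.0131) = (-0.1297, -0.2247, -0.0131)
eliminate P² terms by subtracting sphere 1 from 2 and 3
[-0.7058 0.3396 -0.3234]·P = -0.0129;  [-0.7692 -0.4493 -0.1038]·P = 0.0010
Cramer: x(z) = 0.0095-0.3122z;  y(z) = -0.0184+0.3034z
into |P−O₁|² = l²: 1.1895z² + 0.0644z + -0.1879 = 0;  Δ = 0.8983;  z = -0.4255 or 0.3713 → z<0 root = -0.4255
x = 0.1423, y = -0.1475

(0.1423, -0.1475, -0.4255)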